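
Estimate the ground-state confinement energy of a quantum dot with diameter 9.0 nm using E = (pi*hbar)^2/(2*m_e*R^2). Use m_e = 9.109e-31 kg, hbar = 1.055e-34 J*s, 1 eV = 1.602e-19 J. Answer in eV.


Radius R = 9.0/2 = 4.5 nm = 4.5e-09 m
E = (pi * 1.055e-34)^2 / (2 * 9.109e-31 * (4.5e-09)^2)
E(J) = 2.97769e-21
E = E(J) / 1.602e-19 = 0.0186 eV

0.0186


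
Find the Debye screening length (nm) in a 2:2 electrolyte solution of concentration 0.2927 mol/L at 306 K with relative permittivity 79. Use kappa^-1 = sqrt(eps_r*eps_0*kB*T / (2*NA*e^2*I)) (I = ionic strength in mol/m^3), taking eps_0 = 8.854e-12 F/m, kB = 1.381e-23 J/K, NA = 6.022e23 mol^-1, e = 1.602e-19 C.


Ionic strength I = 0.2927 * 2^2 * 1000 = 1170.8 mol/m^3
kappa^-1 = sqrt(79 * 8.854e-12 * 1.381e-23 * 306 / (2 * 6.022e23 * (1.602e-19)^2 * 1170.8))
kappa^-1 = 0.286 nm

0.286


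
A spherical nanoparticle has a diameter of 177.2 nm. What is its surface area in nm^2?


Radius r = 177.2/2 = 88.6 nm
Surface area SA = 4 * pi * r^2
SA = 4 * pi * (88.6)^2
SA = 98645.51 nm^2

98645.51


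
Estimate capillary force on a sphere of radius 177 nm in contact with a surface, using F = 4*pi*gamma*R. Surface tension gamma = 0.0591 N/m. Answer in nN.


Convert radius: R = 177 nm = 1.77e-07 m
F = 4 * pi * gamma * R
F = 4 * pi * 0.0591 * 1.77e-07
F = 1.31453e-07 N = 131.453 nN

131.453


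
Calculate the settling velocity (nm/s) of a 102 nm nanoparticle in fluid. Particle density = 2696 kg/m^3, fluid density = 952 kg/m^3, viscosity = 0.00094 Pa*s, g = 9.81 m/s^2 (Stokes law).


Radius R = 102/2 nm = 5.1e-08 m
Density difference = 2696 - 952 = 1744 kg/m^3
v = 2 * R^2 * (rho_p - rho_f) * g / (9 * eta)
v = 2 * (5.1e-08)^2 * 1744 * 9.81 / (9 * 0.00094)
v = 1.052e-08 m/s = 10.52 nm/s

10.52


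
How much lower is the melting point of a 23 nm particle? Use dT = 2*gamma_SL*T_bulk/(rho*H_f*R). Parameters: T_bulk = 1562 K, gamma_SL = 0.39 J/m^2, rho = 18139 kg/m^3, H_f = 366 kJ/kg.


Radius R = 23/2 = 11.5 nm = 1.15e-08 m
Convert H_f = 366 kJ/kg = 366000 J/kg
dT = 2 * gamma_SL * T_bulk / (rho * H_f * R)
dT = 2 * 0.39 * 1562 / (18139 * 366000 * 1.15e-08)
dT = 16.0 K

16.0


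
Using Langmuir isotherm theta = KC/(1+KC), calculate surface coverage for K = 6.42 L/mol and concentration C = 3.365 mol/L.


Langmuir isotherm: theta = K*C / (1 + K*C)
K*C = 6.42 * 3.365 = 21.6033
theta = 21.6033 / (1 + 21.6033) = 21.6033 / 22.6033
theta = 0.9558

0.9558


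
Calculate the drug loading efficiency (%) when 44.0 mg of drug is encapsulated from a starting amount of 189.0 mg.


Drug loading efficiency = (drug loaded / drug initial) * 100
DLE = 44.0 / 189.0 * 100
DLE = 0.2328 * 100
DLE = 23.28%

23.28


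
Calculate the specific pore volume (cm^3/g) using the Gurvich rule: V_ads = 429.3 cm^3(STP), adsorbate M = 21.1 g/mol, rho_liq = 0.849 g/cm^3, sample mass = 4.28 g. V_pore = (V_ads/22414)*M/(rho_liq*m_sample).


Moles adsorbed n = V_ads / 22414 = 429.3 / 22414 = 1.915321e-02 mol
Liquid volume V_liq = n * M / rho_liq = 1.915321e-02 * 21.1 / 0.849 = 0.47601 cm^3
Specific pore volume V_pore = V_liq / m_sample = 0.47601 / 4.28
V_pore = 0.1112 cm^3/g

0.1112


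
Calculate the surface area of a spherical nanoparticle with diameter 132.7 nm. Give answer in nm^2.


Radius r = 132.7/2 = 66.35 nm
Surface area SA = 4 * pi * r^2
SA = 4 * pi * (66.35)^2
SA = 55321.22 nm^2

55321.22


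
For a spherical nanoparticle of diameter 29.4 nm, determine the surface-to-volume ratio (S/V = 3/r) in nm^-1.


Radius r = 29.4/2 = 14.7 nm
S/V = 3 / r = 3 / 14.7
S/V = 0.2041 nm^-1

0.2041


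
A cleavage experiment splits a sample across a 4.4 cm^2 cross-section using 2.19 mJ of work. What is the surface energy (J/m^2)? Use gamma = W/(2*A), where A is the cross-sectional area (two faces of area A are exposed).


Convert: A = 4.4 cm^2 = 0.00044 m^2, W = 2.19 mJ = 0.00219 J
Cleaving exposes two faces of area A, so total new surface = 2*A and gamma = W / (2*A)
gamma = 0.00219 / (2 * 0.00044)
gamma = 2.489 J/m^2

2.489


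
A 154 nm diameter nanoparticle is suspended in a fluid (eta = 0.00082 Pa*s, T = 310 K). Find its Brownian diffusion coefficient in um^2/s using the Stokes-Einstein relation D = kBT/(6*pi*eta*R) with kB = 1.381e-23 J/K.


Radius R = 154/2 = 77 nm = 7.7e-08 m
D = kB*T / (6*pi*eta*R)
D = 1.381e-23 * 310 / (6 * pi * 0.00082 * 7.7e-08)
D = 3.59708e-12 m^2/s = 3.597 um^2/s

3.597


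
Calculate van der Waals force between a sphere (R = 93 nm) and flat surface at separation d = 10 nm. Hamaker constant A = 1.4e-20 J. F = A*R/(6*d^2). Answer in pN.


Convert to SI: R = 93 nm = 9.3e-08 m, d = 10 nm = 1e-08 m
F = A * R / (6 * d^2)
F = 1.4e-20 * 9.3e-08 / (6 * (1e-08)^2)
F = 2.17e-12 N = 2.17 pN

2.17


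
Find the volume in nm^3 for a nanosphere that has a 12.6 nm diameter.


Radius r = 12.6/2 = 6.3 nm
Volume V = (4/3) * pi * r^3
V = (4/3) * pi * (6.3)^3
V = 1047.39 nm^3

1047.39


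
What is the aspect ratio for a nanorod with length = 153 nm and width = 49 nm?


Aspect ratio AR = length / diameter
AR = 153 / 49
AR = 3.12

3.12


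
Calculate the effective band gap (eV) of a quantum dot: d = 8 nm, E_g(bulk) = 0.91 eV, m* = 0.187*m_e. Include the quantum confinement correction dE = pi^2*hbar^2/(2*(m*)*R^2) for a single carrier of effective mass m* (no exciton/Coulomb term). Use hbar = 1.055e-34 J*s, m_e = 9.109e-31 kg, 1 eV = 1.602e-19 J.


Radius R = 8/2 nm = 4e-09 m
Confinement energy dE = pi^2 * hbar^2 / (2 * m_eff * m_e * R^2)
dE = pi^2 * (1.055e-34)^2 / (2 * 0.187 * 9.109e-31 * (4e-09)^2) J, divided by 1.602e-19 J/eV
dE = 0.1258 eV
Total band gap = E_g(bulk) + dE = 0.91 + 0.1258 = 1.0358 eV

1.0358


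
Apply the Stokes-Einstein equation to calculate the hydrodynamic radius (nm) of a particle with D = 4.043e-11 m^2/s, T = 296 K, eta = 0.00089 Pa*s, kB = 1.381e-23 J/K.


Stokes-Einstein: R = kB*T / (6*pi*eta*D)
R = 1.381e-23 * 296 / (6 * pi * 0.00089 * 4.043e-11)
R = 6.02685e-09 m = 6.03 nm

6.03


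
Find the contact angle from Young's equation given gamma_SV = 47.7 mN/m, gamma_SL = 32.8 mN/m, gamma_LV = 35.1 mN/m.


cos(theta) = (gamma_SV - gamma_SL) / gamma_LV
cos(theta) = (47.7 - 32.8) / 35.1
cos(theta) = 0.424501
theta = arccos(0.424501) = 64.88 degrees

64.88


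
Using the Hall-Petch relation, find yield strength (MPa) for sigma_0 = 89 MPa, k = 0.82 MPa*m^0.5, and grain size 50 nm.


d = 50 nm = 5e-08 m
sqrt(d) = 0.0002236068
Hall-Petch contribution = k / sqrt(d) = 0.82 / 0.0002236068 = 3667.2 MPa
sigma = sigma_0 + k/sqrt(d) = 89 + 3667.2 = 3756.2 MPa

3756.2


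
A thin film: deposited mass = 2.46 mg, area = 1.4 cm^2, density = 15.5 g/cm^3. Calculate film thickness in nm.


Convert: m = 2.46 mg = 2.4600e-06 kg, A = 1.4 cm^2 = 1.4000e-04 m^2, rho = 15.5 g/cm^3 = 15500 kg/m^3
t = m / (A * rho)
t = 2.4600e-06 / (1.4000e-04 * 15500)
t = 1.1336e-06 m = 1133.6 nm

1133.6


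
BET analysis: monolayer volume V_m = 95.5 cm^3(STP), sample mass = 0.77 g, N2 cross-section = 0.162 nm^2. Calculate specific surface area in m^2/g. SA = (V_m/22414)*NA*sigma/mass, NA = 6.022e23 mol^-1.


Number of moles in monolayer = V_m / 22414 = 95.5 / 22414 = 0.00426073
Number of molecules = moles * NA = 0.00426073 * 6.022e23
SA = molecules * sigma / mass
SA = (95.5 / 22414) * 6.022e23 * 0.162e-18 / 0.77
SA = 539.8 m^2/g

539.8


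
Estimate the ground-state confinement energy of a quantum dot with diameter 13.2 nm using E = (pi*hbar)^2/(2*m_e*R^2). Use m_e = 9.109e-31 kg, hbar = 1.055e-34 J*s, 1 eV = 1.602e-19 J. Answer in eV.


Radius R = 13.2/2 = 6.6 nm = 6.6e-09 m
E = (pi * 1.055e-34)^2 / (2 * 9.109e-31 * (6.6e-09)^2)
E(J) = 1.38425e-21
E = E(J) / 1.602e-19 = 0.0086 eV

0.0086


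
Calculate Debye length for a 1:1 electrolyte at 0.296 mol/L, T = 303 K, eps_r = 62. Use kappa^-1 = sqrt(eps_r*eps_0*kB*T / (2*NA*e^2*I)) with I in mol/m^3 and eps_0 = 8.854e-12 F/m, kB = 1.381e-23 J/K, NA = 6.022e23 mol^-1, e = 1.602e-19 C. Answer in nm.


Ionic strength I = 0.296 * 1^2 * 1000 = 296 mol/m^3
kappa^-1 = sqrt(62 * 8.854e-12 * 1.381e-23 * 303 / (2 * 6.022e23 * (1.602e-19)^2 * 296))
kappa^-1 = 0.501 nm

0.501


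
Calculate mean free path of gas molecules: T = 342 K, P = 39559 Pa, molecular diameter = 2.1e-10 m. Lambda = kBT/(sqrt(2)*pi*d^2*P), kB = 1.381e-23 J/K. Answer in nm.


Mean free path: lambda = kB*T / (sqrt(2) * pi * d^2 * P)
lambda = 1.381e-23 * 342 / (sqrt(2) * pi * (2.1e-10)^2 * 39559)
lambda = 6.09356e-07 m
lambda = 609.36 nm

609.36


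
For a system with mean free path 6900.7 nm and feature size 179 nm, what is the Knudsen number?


Knudsen number Kn = lambda / L
Kn = 6900.7 / 179
Kn = 38.5514

38.5514


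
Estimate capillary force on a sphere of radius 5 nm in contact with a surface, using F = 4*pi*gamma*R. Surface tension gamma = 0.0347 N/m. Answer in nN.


Convert radius: R = 5 nm = 5e-09 m
F = 4 * pi * gamma * R
F = 4 * pi * 0.0347 * 5e-09
F = 2.18027e-09 N = 2.1803 nN

2.1803


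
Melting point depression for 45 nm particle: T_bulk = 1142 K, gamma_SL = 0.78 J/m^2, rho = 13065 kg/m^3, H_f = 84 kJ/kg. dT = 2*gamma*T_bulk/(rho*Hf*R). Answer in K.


Radius R = 45/2 = 22.5 nm = 2.25e-08 m
Convert H_f = 84 kJ/kg = 84000 J/kg
dT = 2 * gamma_SL * T_bulk / (rho * H_f * R)
dT = 2 * 0.78 * 1142 / (13065 * 84000 * 2.25e-08)
dT = 72.1 K

72.1


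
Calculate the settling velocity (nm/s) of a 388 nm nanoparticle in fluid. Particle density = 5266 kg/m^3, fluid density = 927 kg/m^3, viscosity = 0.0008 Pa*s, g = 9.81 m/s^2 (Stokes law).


Radius R = 388/2 nm = 1.94e-07 m
Density difference = 5266 - 927 = 4339 kg/m^3
v = 2 * R^2 * (rho_p - rho_f) * g / (9 * eta)
v = 2 * (1.94e-07)^2 * 4339 * 9.81 / (9 * 0.0008)
v = 4.45e-07 m/s = 444.9996 nm/s

444.9996


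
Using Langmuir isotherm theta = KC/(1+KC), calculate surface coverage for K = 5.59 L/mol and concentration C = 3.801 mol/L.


Langmuir isotherm: theta = K*C / (1 + K*C)
K*C = 5.59 * 3.801 = 21.24759
theta = 21.24759 / (1 + 21.24759) = 21.24759 / 22.24759
theta = 0.9551

0.9551


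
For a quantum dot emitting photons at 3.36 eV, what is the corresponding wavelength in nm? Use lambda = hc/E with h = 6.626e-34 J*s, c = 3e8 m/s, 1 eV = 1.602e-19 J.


Convert energy: E = 3.36 eV = 3.36 * 1.602e-19 = 5.38272e-19 J
lambda = h*c / E = 6.626e-34 * 3e8 / 5.38272e-19
lambda = 3.69293e-07 m = 369.3 nm

369.3


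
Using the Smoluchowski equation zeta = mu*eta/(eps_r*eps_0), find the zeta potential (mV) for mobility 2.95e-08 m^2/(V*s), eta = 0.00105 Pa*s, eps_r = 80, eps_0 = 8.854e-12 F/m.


Smoluchowski equation: zeta = mu * eta / (eps_r * eps_0)
zeta = 2.95e-08 * 0.00105 / (80 * 8.854e-12)
zeta = 0.04373 V = 43.73 mV

43.73


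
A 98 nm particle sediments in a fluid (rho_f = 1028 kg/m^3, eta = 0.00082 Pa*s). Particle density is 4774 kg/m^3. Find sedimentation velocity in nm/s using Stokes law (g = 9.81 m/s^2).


Radius R = 98/2 nm = 4.9e-08 m
Density difference = 4774 - 1028 = 3746 kg/m^3
v = 2 * R^2 * (rho_p - rho_f) * g / (9 * eta)
v = 2 * (4.9e-08)^2 * 3746 * 9.81 / (9 * 0.00082)
v = 2.39113e-08 m/s = 23.9113 nm/s

23.9113


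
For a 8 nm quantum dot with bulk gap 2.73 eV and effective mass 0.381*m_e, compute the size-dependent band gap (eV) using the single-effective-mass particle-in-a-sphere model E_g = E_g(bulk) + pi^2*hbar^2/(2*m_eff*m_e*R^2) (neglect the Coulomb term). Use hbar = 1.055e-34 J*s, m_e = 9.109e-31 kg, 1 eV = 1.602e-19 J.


Radius R = 8/2 nm = 4e-09 m
Confinement energy dE = pi^2 * hbar^2 / (2 * m_eff * m_e * R^2)
dE = pi^2 * (1.055e-34)^2 / (2 * 0.381 * 9.109e-31 * (4e-09)^2) J, divided by 1.602e-19 J/eV
dE = 0.0617 eV
Total band gap = E_g(bulk) + dE = 2.73 + 0.0617 = 2.7917 eV

2.7917


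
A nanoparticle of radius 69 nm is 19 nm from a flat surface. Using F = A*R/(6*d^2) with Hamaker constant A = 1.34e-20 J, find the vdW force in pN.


Convert to SI: R = 69 nm = 6.9e-08 m, d = 19 nm = 1.9e-08 m
F = A * R / (6 * d^2)
F = 1.34e-20 * 6.9e-08 / (6 * (1.9e-08)^2)
F = 4.2687e-13 N = 0.427 pN

0.427


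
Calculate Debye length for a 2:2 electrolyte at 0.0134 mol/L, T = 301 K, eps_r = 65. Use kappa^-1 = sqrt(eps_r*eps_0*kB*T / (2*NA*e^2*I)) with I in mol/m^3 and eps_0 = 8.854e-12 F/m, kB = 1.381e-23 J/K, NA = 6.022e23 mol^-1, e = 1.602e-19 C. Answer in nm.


Ionic strength I = 0.0134 * 2^2 * 1000 = 53.6 mol/m^3
kappa^-1 = sqrt(65 * 8.854e-12 * 1.381e-23 * 301 / (2 * 6.022e23 * (1.602e-19)^2 * 53.6))
kappa^-1 = 1.202 nm

1.202


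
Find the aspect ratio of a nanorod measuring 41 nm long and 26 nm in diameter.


Aspect ratio AR = length / diameter
AR = 41 / 26
AR = 1.58

1.58


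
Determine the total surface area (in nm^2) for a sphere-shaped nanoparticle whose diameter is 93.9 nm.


Radius r = 93.9/2 = 46.95 nm
Surface area SA = 4 * pi * r^2
SA = 4 * pi * (46.95)^2
SA = 27700.08 nm^2

27700.08


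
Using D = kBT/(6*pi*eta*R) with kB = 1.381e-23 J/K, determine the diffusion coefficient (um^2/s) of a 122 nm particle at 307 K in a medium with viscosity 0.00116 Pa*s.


Radius R = 122/2 = 61 nm = 6.1e-08 m
D = kB*T / (6*pi*eta*R)
D = 1.381e-23 * 307 / (6 * pi * 0.00116 * 6.1e-08)
D = 3.17865e-12 m^2/s = 3.179 um^2/s

3.179


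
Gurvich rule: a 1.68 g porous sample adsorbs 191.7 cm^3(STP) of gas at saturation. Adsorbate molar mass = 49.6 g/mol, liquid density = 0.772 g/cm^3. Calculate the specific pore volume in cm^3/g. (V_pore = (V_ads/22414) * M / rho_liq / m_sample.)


Moles adsorbed n = V_ads / 22414 = 191.7 / 22414 = 8.552690e-03 mol
Liquid volume V_liq = n * M / rho_liq = 8.552690e-03 * 49.6 / 0.772 = 0.54950 cm^3
Specific pore volume V_pore = V_liq / m_sample = 0.54950 / 1.68
V_pore = 0.3271 cm^3/g

0.3271


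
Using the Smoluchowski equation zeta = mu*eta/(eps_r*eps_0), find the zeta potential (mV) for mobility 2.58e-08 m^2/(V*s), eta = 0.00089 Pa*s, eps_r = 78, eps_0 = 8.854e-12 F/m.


Smoluchowski equation: zeta = mu * eta / (eps_r * eps_0)
zeta = 2.58e-08 * 0.00089 / (78 * 8.854e-12)
zeta = 0.033249 V = 33.25 mV

33.25


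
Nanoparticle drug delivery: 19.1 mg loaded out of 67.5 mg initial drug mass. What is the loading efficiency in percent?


Drug loading efficiency = (drug loaded / drug initial) * 100
DLE = 19.1 / 67.5 * 100
DLE = 0.283 * 100
DLE = 28.3%

28.3


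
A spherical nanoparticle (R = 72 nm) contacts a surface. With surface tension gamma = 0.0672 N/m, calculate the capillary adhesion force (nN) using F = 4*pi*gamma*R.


Convert radius: R = 72 nm = 7.2e-08 m
F = 4 * pi * gamma * R
F = 4 * pi * 0.0672 * 7.2e-08
F = 6.08011e-08 N = 60.8011 nN

60.8011


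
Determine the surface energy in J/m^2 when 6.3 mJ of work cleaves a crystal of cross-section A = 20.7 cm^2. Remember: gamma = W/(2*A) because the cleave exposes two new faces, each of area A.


Convert: A = 20.7 cm^2 = 0.00207 m^2, W = 6.3 mJ = 0.0063 J
Cleaving exposes two faces of area A, so total new surface = 2*A and gamma = W / (2*A)
gamma = 0.0063 / (2 * 0.00207)
gamma = 1.522 J/m^2

1.522


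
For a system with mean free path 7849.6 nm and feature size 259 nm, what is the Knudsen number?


Knudsen number Kn = lambda / L
Kn = 7849.6 / 259
Kn = 30.3073

30.3073


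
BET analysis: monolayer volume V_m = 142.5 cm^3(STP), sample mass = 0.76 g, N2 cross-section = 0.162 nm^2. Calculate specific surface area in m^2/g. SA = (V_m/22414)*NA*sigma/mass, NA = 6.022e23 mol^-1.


Number of moles in monolayer = V_m / 22414 = 142.5 / 22414 = 0.00635763
Number of molecules = moles * NA = 0.00635763 * 6.022e23
SA = molecules * sigma / mass
SA = (142.5 / 22414) * 6.022e23 * 0.162e-18 / 0.76
SA = 816.1 m^2/g

816.1


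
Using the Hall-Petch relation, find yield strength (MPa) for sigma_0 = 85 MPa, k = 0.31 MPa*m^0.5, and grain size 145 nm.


d = 145 nm = 1.45e-07 m
sqrt(d) = 0.0003807887
Hall-Petch contribution = k / sqrt(d) = 0.31 / 0.0003807887 = 814.1 MPa
sigma = sigma_0 + k/sqrt(d) = 85 + 814.1 = 899.1 MPa

899.1


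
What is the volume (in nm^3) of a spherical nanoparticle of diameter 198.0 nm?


Radius r = 198.0/2 = 99 nm
Volume V = (4/3) * pi * r^3
V = (4/3) * pi * (99)^3
V = 4064378.95 nm^3

4064378.95


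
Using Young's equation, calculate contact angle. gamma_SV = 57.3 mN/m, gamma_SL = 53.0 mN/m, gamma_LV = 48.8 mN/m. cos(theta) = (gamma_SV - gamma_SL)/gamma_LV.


cos(theta) = (gamma_SV - gamma_SL) / gamma_LV
cos(theta) = (57.3 - 53.0) / 48.8
cos(theta) = 0.088115
theta = arccos(0.088115) = 84.94 degrees

84.94


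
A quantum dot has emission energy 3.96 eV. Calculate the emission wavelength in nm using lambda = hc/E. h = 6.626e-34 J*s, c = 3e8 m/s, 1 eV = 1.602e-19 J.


Convert energy: E = 3.96 eV = 3.96 * 1.602e-19 = 6.34392e-19 J
lambda = h*c / E = 6.626e-34 * 3e8 / 6.34392e-19
lambda = 3.13339e-07 m = 313.3 nm

313.3


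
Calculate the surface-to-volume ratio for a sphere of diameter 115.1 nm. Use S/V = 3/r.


Radius r = 115.1/2 = 57.55 nm
S/V = 3 / r = 3 / 57.55
S/V = 0.0521 nm^-1

0.0521


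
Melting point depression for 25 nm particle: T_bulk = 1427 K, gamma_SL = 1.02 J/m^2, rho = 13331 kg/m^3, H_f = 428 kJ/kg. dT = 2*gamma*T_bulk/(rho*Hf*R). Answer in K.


Radius R = 25/2 = 12.5 nm = 1.25e-08 m
Convert H_f = 428 kJ/kg = 428000 J/kg
dT = 2 * gamma_SL * T_bulk / (rho * H_f * R)
dT = 2 * 1.02 * 1427 / (13331 * 428000 * 1.25e-08)
dT = 40.8 K

40.8


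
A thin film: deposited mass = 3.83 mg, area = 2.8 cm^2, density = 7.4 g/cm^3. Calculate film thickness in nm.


Convert: m = 3.83 mg = 3.8300e-06 kg, A = 2.8 cm^2 = 2.8000e-04 m^2, rho = 7.4 g/cm^3 = 7400 kg/m^3
t = m / (A * rho)
t = 3.8300e-06 / (2.8000e-04 * 7400)
t = 1.8485e-06 m = 1848.5 nm

1848.5


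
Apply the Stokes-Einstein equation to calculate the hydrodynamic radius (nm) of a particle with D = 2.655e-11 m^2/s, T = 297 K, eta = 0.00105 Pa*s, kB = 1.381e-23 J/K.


Stokes-Einstein: R = kB*T / (6*pi*eta*D)
R = 1.381e-23 * 297 / (6 * pi * 0.00105 * 2.655e-11)
R = 7.8054e-09 m = 7.81 nm

7.81


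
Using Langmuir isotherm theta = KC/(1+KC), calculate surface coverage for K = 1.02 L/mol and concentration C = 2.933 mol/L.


Langmuir isotherm: theta = K*C / (1 + K*C)
K*C = 1.02 * 2.933 = 2.99166
theta = 2.99166 / (1 + 2.99166) = 2.99166 / 3.99166
theta = 0.7495

0.7495


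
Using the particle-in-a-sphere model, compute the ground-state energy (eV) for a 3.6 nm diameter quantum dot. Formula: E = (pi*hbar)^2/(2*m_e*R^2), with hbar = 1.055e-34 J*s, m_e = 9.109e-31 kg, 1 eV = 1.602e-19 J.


Radius R = 3.6/2 = 1.8 nm = 1.8e-09 m
E = (pi * 1.055e-34)^2 / (2 * 9.109e-31 * (1.8e-09)^2)
E(J) = 1.86105e-20
E = E(J) / 1.602e-19 = 0.1162 eV

0.1162


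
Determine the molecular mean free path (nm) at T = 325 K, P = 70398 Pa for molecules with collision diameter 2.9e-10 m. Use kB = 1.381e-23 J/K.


Mean free path: lambda = kB*T / (sqrt(2) * pi * d^2 * P)
lambda = 1.381e-23 * 325 / (sqrt(2) * pi * (2.9e-10)^2 * 70398)
lambda = 1.7063e-07 m
lambda = 170.63 nm

170.63


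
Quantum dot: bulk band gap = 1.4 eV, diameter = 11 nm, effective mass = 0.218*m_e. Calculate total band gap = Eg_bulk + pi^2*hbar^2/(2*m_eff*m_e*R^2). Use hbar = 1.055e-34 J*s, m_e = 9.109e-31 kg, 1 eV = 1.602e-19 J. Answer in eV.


Radius R = 11/2 nm = 5.5e-09 m
Confinement energy dE = pi^2 * hbar^2 / (2 * m_eff * m_e * R^2)
dE = pi^2 * (1.055e-34)^2 / (2 * 0.218 * 9.109e-31 * (5.5e-09)^2) J, divided by 1.602e-19 J/eV
dE = 0.0571 eV
Total band gap = E_g(bulk) + dE = 1.4 + 0.0571 = 1.4571 eV

1.4571


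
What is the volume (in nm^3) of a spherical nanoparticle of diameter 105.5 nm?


Radius r = 105.5/2 = 52.75 nm
Volume V = (4/3) * pi * r^3
V = (4/3) * pi * (52.75)^3
V = 614831.35 nm^3

614831.35


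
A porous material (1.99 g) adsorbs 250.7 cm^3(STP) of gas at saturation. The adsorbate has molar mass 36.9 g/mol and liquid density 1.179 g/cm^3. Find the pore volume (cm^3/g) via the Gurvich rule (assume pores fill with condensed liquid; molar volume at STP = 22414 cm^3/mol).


Moles adsorbed n = V_ads / 22414 = 250.7 / 22414 = 1.118497e-02 mol
Liquid volume V_liq = n * M / rho_liq = 1.118497e-02 * 36.9 / 1.179 = 0.35006 cm^3
Specific pore volume V_pore = V_liq / m_sample = 0.35006 / 1.99
V_pore = 0.1759 cm^3/g

0.1759


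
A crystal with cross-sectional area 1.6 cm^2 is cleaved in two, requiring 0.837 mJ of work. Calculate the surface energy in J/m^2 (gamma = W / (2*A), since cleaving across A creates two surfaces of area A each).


Convert: A = 1.6 cm^2 = 0.00016 m^2, W = 0.837 mJ = 0.000837 J
Cleaving exposes two faces of area A, so total new surface = 2*A and gamma = W / (2*A)
gamma = 0.000837 / (2 * 0.00016)
gamma = 2.616 J/m^2

2.616


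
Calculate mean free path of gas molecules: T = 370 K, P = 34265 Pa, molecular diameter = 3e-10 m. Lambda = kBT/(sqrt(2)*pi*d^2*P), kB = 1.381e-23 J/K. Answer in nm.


Mean free path: lambda = kB*T / (sqrt(2) * pi * d^2 * P)
lambda = 1.381e-23 * 370 / (sqrt(2) * pi * (3e-10)^2 * 34265)
lambda = 3.72939e-07 m
lambda = 372.94 nm

372.94


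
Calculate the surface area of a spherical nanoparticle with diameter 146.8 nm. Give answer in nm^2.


Radius r = 146.8/2 = 73.4 nm
Surface area SA = 4 * pi * r^2
SA = 4 * pi * (73.4)^2
SA = 67702.08 nm^2

67702.08


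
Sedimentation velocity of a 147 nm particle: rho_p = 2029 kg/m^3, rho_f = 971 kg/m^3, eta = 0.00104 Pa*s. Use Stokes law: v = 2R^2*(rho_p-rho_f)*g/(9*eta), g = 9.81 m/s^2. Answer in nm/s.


Radius R = 147/2 nm = 7.35e-08 m
Density difference = 2029 - 971 = 1058 kg/m^3
v = 2 * R^2 * (rho_p - rho_f) * g / (9 * eta)
v = 2 * (7.35e-08)^2 * 1058 * 9.81 / (9 * 0.00104)
v = 1.19807e-08 m/s = 11.9807 nm/s

11.9807


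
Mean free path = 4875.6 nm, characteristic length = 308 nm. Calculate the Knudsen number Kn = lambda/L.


Knudsen number Kn = lambda / L
Kn = 4875.6 / 308
Kn = 15.8299

15.8299


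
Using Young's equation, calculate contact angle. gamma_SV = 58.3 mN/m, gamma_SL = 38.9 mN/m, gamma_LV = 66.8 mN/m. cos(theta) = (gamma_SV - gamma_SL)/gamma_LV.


cos(theta) = (gamma_SV - gamma_SL) / gamma_LV
cos(theta) = (58.3 - 38.9) / 66.8
cos(theta) = 0.290419
theta = arccos(0.290419) = 73.12 degrees

73.12


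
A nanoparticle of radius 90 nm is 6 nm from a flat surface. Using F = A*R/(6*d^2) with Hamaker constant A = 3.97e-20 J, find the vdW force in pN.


Convert to SI: R = 90 nm = 9e-08 m, d = 6 nm = 6e-09 m
F = A * R / (6 * d^2)
F = 3.97e-20 * 9e-08 / (6 * (6e-09)^2)
F = 1.65417e-11 N = 16.542 pN

16.542


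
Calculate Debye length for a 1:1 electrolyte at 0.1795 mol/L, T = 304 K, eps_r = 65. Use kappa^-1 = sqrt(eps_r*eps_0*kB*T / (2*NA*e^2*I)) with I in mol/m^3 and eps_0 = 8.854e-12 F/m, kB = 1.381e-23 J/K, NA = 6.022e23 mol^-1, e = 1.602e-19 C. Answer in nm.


Ionic strength I = 0.1795 * 1^2 * 1000 = 179.5 mol/m^3
kappa^-1 = sqrt(65 * 8.854e-12 * 1.381e-23 * 304 / (2 * 6.022e23 * (1.602e-19)^2 * 179.5))
kappa^-1 = 0.66 nm

0.66


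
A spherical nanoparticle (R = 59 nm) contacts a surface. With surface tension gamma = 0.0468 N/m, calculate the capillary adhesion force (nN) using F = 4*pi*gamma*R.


Convert radius: R = 59 nm = 5.9e-08 m
F = 4 * pi * gamma * R
F = 4 * pi * 0.0468 * 5.9e-08
F = 3.46983e-08 N = 34.6983 nN

34.6983


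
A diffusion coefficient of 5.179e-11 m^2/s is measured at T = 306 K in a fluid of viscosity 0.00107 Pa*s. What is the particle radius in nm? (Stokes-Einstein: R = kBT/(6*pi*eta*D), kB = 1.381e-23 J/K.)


Stokes-Einstein: R = kB*T / (6*pi*eta*D)
R = 1.381e-23 * 306 / (6 * pi * 0.00107 * 5.179e-11)
R = 4.04561e-09 m = 4.05 nm

4.05


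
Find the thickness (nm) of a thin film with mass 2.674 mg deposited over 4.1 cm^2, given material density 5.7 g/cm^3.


Convert: m = 2.674 mg = 2.6740e-06 kg, A = 4.1 cm^2 = 4.1000e-04 m^2, rho = 5.7 g/cm^3 = 5700 kg/m^3
t = m / (A * rho)
t = 2.6740e-06 / (4.1000e-04 * 5700)
t = 1.1442e-06 m = 1144.2 nm

1144.2


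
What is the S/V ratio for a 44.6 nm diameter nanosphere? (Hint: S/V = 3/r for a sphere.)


Radius r = 44.6/2 = 22.3 nm
S/V = 3 / r = 3 / 22.3
S/V = 0.1345 nm^-1

0.1345


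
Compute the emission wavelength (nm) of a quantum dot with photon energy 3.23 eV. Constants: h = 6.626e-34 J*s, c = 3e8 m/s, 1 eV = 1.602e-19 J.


Convert energy: E = 3.23 eV = 3.23 * 1.602e-19 = 5.17446e-19 J
lambda = h*c / E = 6.626e-34 * 3e8 / 5.17446e-19
lambda = 3.84156e-07 m = 384.2 nm

384.2


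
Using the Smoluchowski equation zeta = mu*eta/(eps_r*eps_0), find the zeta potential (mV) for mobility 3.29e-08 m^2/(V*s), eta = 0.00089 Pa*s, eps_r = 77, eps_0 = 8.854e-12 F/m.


Smoluchowski equation: zeta = mu * eta / (eps_r * eps_0)
zeta = 3.29e-08 * 0.00089 / (77 * 8.854e-12)
zeta = 0.042949 V = 42.95 mV

42.95


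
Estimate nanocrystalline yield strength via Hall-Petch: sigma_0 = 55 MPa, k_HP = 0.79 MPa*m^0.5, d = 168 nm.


d = 168 nm = 1.68e-07 m
sqrt(d) = 0.000409878
Hall-Petch contribution = k / sqrt(d) = 0.79 / 0.000409878 = 1927.4 MPa
sigma = sigma_0 + k/sqrt(d) = 55 + 1927.4 = 1982.4 MPa

1982.4


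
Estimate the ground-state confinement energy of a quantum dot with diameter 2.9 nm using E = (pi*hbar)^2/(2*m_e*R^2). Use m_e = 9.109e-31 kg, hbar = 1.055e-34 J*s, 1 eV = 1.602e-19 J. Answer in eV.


Radius R = 2.9/2 = 1.45 nm = 1.45e-09 m
E = (pi * 1.055e-34)^2 / (2 * 9.109e-31 * (1.45e-09)^2)
E(J) = 2.86793e-20
E = E(J) / 1.602e-19 = 0.179 eV

0.179


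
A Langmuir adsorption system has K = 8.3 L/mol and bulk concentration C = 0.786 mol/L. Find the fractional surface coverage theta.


Langmuir isotherm: theta = K*C / (1 + K*C)
K*C = 8.3 * 0.786 = 6.5238
theta = 6.5238 / (1 + 6.5238) = 6.5238 / 7.5238
theta = 0.8671

0.8671


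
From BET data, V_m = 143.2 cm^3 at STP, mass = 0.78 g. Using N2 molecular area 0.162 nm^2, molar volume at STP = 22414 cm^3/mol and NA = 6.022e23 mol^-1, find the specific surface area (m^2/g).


Number of moles in monolayer = V_m / 22414 = 143.2 / 22414 = 0.00638886
Number of molecules = moles * NA = 0.00638886 * 6.022e23
SA = molecules * sigma / mass
SA = (143.2 / 22414) * 6.022e23 * 0.162e-18 / 0.78
SA = 799.1 m^2/g

799.1


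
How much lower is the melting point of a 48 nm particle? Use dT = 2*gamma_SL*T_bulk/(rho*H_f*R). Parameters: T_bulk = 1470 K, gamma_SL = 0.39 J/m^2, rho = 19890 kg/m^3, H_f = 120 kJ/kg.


Radius R = 48/2 = 24 nm = 2.4e-08 m
Convert H_f = 120 kJ/kg = 120000 J/kg
dT = 2 * gamma_SL * T_bulk / (rho * H_f * R)
dT = 2 * 0.39 * 1470 / (19890 * 120000 * 2.4e-08)
dT = 20.0 K

20.0


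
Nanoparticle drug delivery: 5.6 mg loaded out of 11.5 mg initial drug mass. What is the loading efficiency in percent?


Drug loading efficiency = (drug loaded / drug initial) * 100
DLE = 5.6 / 11.5 * 100
DLE = 0.487 * 100
DLE = 48.7%

48.7


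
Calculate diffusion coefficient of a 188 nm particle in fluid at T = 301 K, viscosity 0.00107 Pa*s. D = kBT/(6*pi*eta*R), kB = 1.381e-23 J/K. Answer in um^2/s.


Radius R = 188/2 = 94 nm = 9.4e-08 m
D = kB*T / (6*pi*eta*R)
D = 1.381e-23 * 301 / (6 * pi * 0.00107 * 9.4e-08)
D = 2.19254e-12 m^2/s = 2.193 um^2/s

2.193


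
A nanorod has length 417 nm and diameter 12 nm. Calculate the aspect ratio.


Aspect ratio AR = length / diameter
AR = 417 / 12
AR = 34.75

34.75


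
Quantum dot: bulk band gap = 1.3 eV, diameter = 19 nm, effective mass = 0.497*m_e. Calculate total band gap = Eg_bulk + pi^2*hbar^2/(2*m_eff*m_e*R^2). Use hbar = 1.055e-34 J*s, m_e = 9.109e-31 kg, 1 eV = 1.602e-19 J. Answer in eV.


Radius R = 19/2 nm = 9.5e-09 m
Confinement energy dE = pi^2 * hbar^2 / (2 * m_eff * m_e * R^2)
dE = pi^2 * (1.055e-34)^2 / (2 * 0.497 * 9.109e-31 * (9.5e-09)^2) J, divided by 1.602e-19 J/eV
dE = 0.0084 eV
Total band gap = E_g(bulk) + dE = 1.3 + 0.0084 = 1.3084 eV

1.3084


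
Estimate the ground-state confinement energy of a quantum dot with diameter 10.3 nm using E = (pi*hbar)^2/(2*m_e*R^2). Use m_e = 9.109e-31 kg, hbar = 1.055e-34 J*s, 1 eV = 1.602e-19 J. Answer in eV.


Radius R = 10.3/2 = 5.15 nm = 5.15e-09 m
E = (pi * 1.055e-34)^2 / (2 * 9.109e-31 * (5.15e-09)^2)
E(J) = 2.27347e-21
E = E(J) / 1.602e-19 = 0.0142 eV

0.0142


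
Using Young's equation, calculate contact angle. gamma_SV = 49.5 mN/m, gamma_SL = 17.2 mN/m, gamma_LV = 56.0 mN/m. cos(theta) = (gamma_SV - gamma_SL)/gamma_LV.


cos(theta) = (gamma_SV - gamma_SL) / gamma_LV
cos(theta) = (49.5 - 17.2) / 56.0
cos(theta) = 0.576786
theta = arccos(0.576786) = 54.78 degrees

54.78


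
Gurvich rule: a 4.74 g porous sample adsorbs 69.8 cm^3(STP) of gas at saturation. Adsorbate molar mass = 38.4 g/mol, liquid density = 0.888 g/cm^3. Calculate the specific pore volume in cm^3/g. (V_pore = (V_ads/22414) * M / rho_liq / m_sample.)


Moles adsorbed n = V_ads / 22414 = 69.8 / 22414 = 3.114125e-03 mol
Liquid volume V_liq = n * M / rho_liq = 3.114125e-03 * 38.4 / 0.888 = 0.13466 cm^3
Specific pore volume V_pore = V_liq / m_sample = 0.13466 / 4.74
V_pore = 0.0284 cm^3/g

0.0284


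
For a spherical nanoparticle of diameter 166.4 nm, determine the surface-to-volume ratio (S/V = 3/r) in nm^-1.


Radius r = 166.4/2 = 83.2 nm
S/V = 3 / r = 3 / 83.2
S/V = 0.0361 nm^-1

0.0361


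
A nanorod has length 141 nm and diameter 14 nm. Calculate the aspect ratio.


Aspect ratio AR = length / diameter
AR = 141 / 14
AR = 10.07

10.07


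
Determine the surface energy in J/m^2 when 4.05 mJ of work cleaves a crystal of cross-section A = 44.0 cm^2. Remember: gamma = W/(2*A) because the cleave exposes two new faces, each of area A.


Convert: A = 44.0 cm^2 = 0.0044 m^2, W = 4.05 mJ = 0.00405 J
Cleaving exposes two faces of area A, so total new surface = 2*A and gamma = W / (2*A)
gamma = 0.00405 / (2 * 0.0044)
gamma = 0.46 J/m^2

0.46


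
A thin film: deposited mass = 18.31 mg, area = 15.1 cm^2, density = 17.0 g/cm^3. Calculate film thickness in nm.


Convert: m = 18.31 mg = 1.8310e-05 kg, A = 15.1 cm^2 = 1.5100e-03 m^2, rho = 17.0 g/cm^3 = 17000 kg/m^3
t = m / (A * rho)
t = 1.8310e-05 / (1.5100e-03 * 17000)
t = 7.1328e-07 m = 713.3 nm

713.3


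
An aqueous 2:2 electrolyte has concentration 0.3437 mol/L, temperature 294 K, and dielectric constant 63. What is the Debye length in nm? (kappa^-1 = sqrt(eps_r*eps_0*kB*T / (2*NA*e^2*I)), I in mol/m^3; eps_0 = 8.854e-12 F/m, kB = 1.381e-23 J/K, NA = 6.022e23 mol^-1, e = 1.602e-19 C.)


Ionic strength I = 0.3437 * 2^2 * 1000 = 1374.8 mol/m^3
kappa^-1 = sqrt(63 * 8.854e-12 * 1.381e-23 * 294 / (2 * 6.022e23 * (1.602e-19)^2 * 1374.8))
kappa^-1 = 0.231 nm

0.231


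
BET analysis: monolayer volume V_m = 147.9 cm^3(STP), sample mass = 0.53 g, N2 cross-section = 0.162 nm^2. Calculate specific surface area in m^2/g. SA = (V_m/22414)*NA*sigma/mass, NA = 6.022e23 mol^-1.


Number of moles in monolayer = V_m / 22414 = 147.9 / 22414 = 0.00659855
Number of molecules = moles * NA = 0.00659855 * 6.022e23
SA = molecules * sigma / mass
SA = (147.9 / 22414) * 6.022e23 * 0.162e-18 / 0.53
SA = 1214.6 m^2/g

1214.6


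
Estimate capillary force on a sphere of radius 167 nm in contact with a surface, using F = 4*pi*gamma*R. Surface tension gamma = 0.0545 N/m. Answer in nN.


Convert radius: R = 167 nm = 1.67e-07 m
F = 4 * pi * gamma * R
F = 4 * pi * 0.0545 * 1.67e-07
F = 1.14373e-07 N = 114.3728 nN

114.3728


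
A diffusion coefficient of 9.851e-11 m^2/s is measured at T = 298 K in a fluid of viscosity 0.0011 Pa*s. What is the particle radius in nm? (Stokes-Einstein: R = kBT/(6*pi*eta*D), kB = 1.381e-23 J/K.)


Stokes-Einstein: R = kB*T / (6*pi*eta*D)
R = 1.381e-23 * 298 / (6 * pi * 0.0011 * 9.851e-11)
R = 2.01482e-09 m = 2.01 nm

2.01


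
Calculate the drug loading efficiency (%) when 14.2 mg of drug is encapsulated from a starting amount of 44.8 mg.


Drug loading efficiency = (drug loaded / drug initial) * 100
DLE = 14.2 / 44.8 * 100
DLE = 0.317 * 100
DLE = 31.7%

31.7


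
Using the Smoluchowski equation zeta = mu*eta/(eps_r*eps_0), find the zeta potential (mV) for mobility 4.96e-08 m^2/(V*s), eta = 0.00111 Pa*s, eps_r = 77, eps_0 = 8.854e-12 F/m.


Smoluchowski equation: zeta = mu * eta / (eps_r * eps_0)
zeta = 4.96e-08 * 0.00111 / (77 * 8.854e-12)
zeta = 0.080756 V = 80.76 mV

80.76


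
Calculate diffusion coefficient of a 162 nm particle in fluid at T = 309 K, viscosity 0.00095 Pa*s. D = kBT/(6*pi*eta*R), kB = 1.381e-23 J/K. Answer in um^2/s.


Radius R = 162/2 = 81 nm = 8.1e-08 m
D = kB*T / (6*pi*eta*R)
D = 1.381e-23 * 309 / (6 * pi * 0.00095 * 8.1e-08)
D = 2.942e-12 m^2/s = 2.942 um^2/s

2.942


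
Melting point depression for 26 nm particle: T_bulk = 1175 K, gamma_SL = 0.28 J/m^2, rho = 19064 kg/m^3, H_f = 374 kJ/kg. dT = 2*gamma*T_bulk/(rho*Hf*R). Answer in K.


Radius R = 26/2 = 13 nm = 1.3e-08 m
Convert H_f = 374 kJ/kg = 374000 J/kg
dT = 2 * gamma_SL * T_bulk / (rho * H_f * R)
dT = 2 * 0.28 * 1175 / (19064 * 374000 * 1.3e-08)
dT = 7.1 K

7.1


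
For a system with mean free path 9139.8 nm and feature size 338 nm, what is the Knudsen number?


Knudsen number Kn = lambda / L
Kn = 9139.8 / 338
Kn = 27.0408

27.0408


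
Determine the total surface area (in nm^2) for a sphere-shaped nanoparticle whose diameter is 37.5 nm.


Radius r = 37.5/2 = 18.75 nm
Surface area SA = 4 * pi * r^2
SA = 4 * pi * (18.75)^2
SA = 4417.86 nm^2

4417.86


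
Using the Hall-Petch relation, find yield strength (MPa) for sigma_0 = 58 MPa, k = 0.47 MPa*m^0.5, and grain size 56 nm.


d = 56 nm = 5.6e-08 m
sqrt(d) = 0.0002366432
Hall-Petch contribution = k / sqrt(d) = 0.47 / 0.0002366432 = 1986.1 MPa
sigma = sigma_0 + k/sqrt(d) = 58 + 1986.1 = 2044.1 MPa

2044.1


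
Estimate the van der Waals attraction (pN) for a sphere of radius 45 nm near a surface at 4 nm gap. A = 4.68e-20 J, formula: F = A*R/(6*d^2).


Convert to SI: R = 45 nm = 4.5e-08 m, d = 4 nm = 4e-09 m
F = A * R / (6 * d^2)
F = 4.68e-20 * 4.5e-08 / (6 * (4e-09)^2)
F = 2.19375e-11 N = 21.938 pN

21.938


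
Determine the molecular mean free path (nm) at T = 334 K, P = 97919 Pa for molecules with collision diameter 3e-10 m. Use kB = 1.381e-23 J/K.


Mean free path: lambda = kB*T / (sqrt(2) * pi * d^2 * P)
lambda = 1.381e-23 * 334 / (sqrt(2) * pi * (3e-10)^2 * 97919)
lambda = 1.17806e-07 m
lambda = 117.81 nm

117.81


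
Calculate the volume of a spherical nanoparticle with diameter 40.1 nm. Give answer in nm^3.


Radius r = 40.1/2 = 20.05 nm
Volume V = (4/3) * pi * r^3
V = (4/3) * pi * (20.05)^3
V = 33762.28 nm^3

33762.28


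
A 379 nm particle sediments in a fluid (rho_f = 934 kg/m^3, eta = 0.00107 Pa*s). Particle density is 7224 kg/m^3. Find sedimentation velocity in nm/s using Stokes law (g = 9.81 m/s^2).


Radius R = 379/2 nm = 1.895e-07 m
Density difference = 7224 - 934 = 6290 kg/m^3
v = 2 * R^2 * (rho_p - rho_f) * g / (9 * eta)
v = 2 * (1.895e-07)^2 * 6290 * 9.81 / (9 * 0.00107)
v = 4.60195e-07 m/s = 460.1949 nm/s

460.1949


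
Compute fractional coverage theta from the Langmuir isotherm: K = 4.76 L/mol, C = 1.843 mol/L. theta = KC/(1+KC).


Langmuir isotherm: theta = K*C / (1 + K*C)
K*C = 4.76 * 1.843 = 8.77268
theta = 8.77268 / (1 + 8.77268) = 8.77268 / 9.77268
theta = 0.8977

0.8977


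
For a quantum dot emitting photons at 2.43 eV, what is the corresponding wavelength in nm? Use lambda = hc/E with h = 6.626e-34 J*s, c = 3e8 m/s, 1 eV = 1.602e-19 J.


Convert energy: E = 2.43 eV = 2.43 * 1.602e-19 = 3.89286e-19 J
lambda = h*c / E = 6.626e-34 * 3e8 / 3.89286e-19
lambda = 5.10627e-07 m = 510.6 nm

510.6


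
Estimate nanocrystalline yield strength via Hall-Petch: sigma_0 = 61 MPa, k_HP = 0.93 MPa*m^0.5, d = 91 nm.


d = 91 nm = 9.1e-08 m
sqrt(d) = 0.0003016621
Hall-Petch contribution = k / sqrt(d) = 0.93 / 0.0003016621 = 3082.9 MPa
sigma = sigma_0 + k/sqrt(d) = 61 + 3082.9 = 3143.9 MPa

3143.9


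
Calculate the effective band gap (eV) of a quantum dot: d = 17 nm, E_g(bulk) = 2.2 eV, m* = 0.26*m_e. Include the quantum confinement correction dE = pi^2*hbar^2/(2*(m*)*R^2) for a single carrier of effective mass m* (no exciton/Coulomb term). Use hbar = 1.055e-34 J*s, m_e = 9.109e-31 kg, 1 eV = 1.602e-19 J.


Radius R = 17/2 nm = 8.5e-09 m
Confinement energy dE = pi^2 * hbar^2 / (2 * m_eff * m_e * R^2)
dE = pi^2 * (1.055e-34)^2 / (2 * 0.26 * 9.109e-31 * (8.5e-09)^2) J, divided by 1.602e-19 J/eV
dE = 0.02 eV
Total band gap = E_g(bulk) + dE = 2.2 + 0.02 = 2.22 eV

2.22


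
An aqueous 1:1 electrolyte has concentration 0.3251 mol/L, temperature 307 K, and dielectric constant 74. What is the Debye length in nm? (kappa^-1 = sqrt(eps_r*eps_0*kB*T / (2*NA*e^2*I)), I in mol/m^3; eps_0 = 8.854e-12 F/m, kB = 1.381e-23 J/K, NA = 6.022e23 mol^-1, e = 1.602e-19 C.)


Ionic strength I = 0.3251 * 1^2 * 1000 = 325.1 mol/m^3
kappa^-1 = sqrt(74 * 8.854e-12 * 1.381e-23 * 307 / (2 * 6.022e23 * (1.602e-19)^2 * 325.1))
kappa^-1 = 0.526 nm

0.526


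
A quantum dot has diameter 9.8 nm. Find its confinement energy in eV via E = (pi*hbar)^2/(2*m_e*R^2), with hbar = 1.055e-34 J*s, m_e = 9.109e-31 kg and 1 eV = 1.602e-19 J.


Radius R = 9.8/2 = 4.9 nm = 4.9e-09 m
E = (pi * 1.055e-34)^2 / (2 * 9.109e-31 * (4.9e-09)^2)
E(J) = 2.51138e-21
E = E(J) / 1.602e-19 = 0.0157 eV

0.0157


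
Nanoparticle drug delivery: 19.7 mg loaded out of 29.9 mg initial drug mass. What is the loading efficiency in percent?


Drug loading efficiency = (drug loaded / drug initial) * 100
DLE = 19.7 / 29.9 * 100
DLE = 0.6589 * 100
DLE = 65.89%

65.89


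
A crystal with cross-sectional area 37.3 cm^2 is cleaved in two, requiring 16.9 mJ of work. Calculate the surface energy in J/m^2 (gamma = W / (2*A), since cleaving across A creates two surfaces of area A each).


Convert: A = 37.3 cm^2 = 0.00373 m^2, W = 16.9 mJ = 0.0169 J
Cleaving exposes two faces of area A, so total new surface = 2*A and gamma = W / (2*A)
gamma = 0.0169 / (2 * 0.00373)
gamma = 2.265 J/m^2

2.265


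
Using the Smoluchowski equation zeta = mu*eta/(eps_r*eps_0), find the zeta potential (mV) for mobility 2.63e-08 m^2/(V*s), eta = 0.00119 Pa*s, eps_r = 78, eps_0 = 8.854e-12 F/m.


Smoluchowski equation: zeta = mu * eta / (eps_r * eps_0)
zeta = 2.63e-08 * 0.00119 / (78 * 8.854e-12)
zeta = 0.045318 V = 45.32 mV

45.32


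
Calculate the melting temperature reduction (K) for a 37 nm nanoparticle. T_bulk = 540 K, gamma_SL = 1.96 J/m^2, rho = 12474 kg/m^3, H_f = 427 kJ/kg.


Radius R = 37/2 = 18.5 nm = 1.85e-08 m
Convert H_f = 427 kJ/kg = 427000 J/kg
dT = 2 * gamma_SL * T_bulk / (rho * H_f * R)
dT = 2 * 1.96 * 540 / (12474 * 427000 * 1.85e-08)
dT = 21.5 K

21.5


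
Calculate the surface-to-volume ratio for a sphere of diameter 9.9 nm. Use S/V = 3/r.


Radius r = 9.9/2 = 4.95 nm
S/V = 3 / r = 3 / 4.95
S/V = 0.6061 nm^-1

0.6061


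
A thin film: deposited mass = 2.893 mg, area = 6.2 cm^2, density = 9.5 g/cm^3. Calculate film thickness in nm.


Convert: m = 2.893 mg = 2.8930e-06 kg, A = 6.2 cm^2 = 6.2000e-04 m^2, rho = 9.5 g/cm^3 = 9500 kg/m^3
t = m / (A * rho)
t = 2.8930e-06 / (6.2000e-04 * 9500)
t = 4.9117e-07 m = 491.2 nm

491.2


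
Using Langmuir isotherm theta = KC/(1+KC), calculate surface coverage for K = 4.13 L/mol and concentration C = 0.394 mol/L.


Langmuir isotherm: theta = K*C / (1 + K*C)
K*C = 4.13 * 0.394 = 1.62722
theta = 1.62722 / (1 + 1.62722) = 1.62722 / 2.62722
theta = 0.6194

0.6194


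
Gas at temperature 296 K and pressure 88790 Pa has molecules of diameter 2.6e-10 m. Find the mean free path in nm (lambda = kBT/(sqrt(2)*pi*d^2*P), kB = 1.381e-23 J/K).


Mean free path: lambda = kB*T / (sqrt(2) * pi * d^2 * P)
lambda = 1.381e-23 * 296 / (sqrt(2) * pi * (2.6e-10)^2 * 88790)
lambda = 1.53289e-07 m
lambda = 153.29 nm

153.29


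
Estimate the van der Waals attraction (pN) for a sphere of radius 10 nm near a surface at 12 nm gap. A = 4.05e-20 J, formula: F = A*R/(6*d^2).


Convert to SI: R = 10 nm = 1e-08 m, d = 12 nm = 1.2e-08 m
F = A * R / (6 * d^2)
F = 4.05e-20 * 1e-08 / (6 * (1.2e-08)^2)
F = 4.6875e-13 N = 0.469 pN

0.469


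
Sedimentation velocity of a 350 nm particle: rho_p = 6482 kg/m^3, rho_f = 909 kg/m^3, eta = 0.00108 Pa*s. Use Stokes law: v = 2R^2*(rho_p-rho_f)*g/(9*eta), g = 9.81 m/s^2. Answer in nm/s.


Radius R = 350/2 nm = 1.75e-07 m
Density difference = 6482 - 909 = 5573 kg/m^3
v = 2 * R^2 * (rho_p - rho_f) * g / (9 * eta)
v = 2 * (1.75e-07)^2 * 5573 * 9.81 / (9 * 0.00108)
v = 3.44507e-07 m/s = 344.5069 nm/s

344.5069
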